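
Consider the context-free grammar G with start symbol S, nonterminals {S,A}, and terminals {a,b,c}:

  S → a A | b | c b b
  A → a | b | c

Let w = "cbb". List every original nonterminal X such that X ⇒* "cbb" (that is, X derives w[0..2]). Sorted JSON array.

Convert to CNF:
  S -> T0 A | T1 X3 | b
  A -> a | b | c
  T0 -> a
  T1 -> c
  T2 -> b
  X3 -> T2 T2

Fill CYK table bottom-up, restricted to cells inside w[0..2]:
  cell(0,0) c: {A,T1}  orig:{A}
  cell(1,1) b: {A,S,T2}  orig:{A,S}
  cell(2,2) b: {A,S,T2}  orig:{A,S}
  cell(0,1) cb: ∅
  cell(1,2) bb: {X3}  orig:{}
  cell(0,2) cbb: {S}

Original NTs in T[0,2] deriving "cbb": ["S"]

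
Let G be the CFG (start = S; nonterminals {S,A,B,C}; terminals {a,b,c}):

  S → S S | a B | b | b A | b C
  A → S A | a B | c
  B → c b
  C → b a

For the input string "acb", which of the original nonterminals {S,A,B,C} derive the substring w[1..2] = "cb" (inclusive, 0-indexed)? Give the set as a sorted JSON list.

CNF form of G:
  S -> S S | T0 B | T2 A | T2 C | b
  A -> S A | T0 B | c
  B -> T1 T2
  C -> T2 T0
  T0 -> a
  T1 -> c
  T2 -> b

CYK fill (cells [i..j] with 1 ≤ i ≤ j ≤ 2 only):
  cell(1,1) c: {A,T1}  orig:{A}
  cell(2,2) b: {S,T2}  orig:{S}
  cell(1,2) cb: {B}

Original NTs in T[1,2] deriving "cb": ["B"]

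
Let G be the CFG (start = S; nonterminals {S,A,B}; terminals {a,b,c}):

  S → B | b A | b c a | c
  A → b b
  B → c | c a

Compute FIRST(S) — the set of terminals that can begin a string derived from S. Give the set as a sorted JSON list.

FIRST sets, iterate to fixpoint:
iter 1:
  A via A→b b: +{b}
  B via B→c: +{c}
  S via S→B: +{c}
  S via S→b A: +{b}
  FIRST[S]={b,c}  FIRST[A]={b}  FIRST[B]={c}
iter 2: (stable)
  FIRST[S]={b,c}  FIRST[A]={b}  FIRST[B]={c}

FIRST(S) = ["b", "c"]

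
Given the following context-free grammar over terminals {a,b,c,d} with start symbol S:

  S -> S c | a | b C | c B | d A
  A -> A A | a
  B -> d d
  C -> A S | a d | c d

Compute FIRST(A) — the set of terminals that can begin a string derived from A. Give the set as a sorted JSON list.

Compute FIRST by fixpoint:
[1]
  A via A→a: +{a}
  B via B→d d: +{d}
  C via C→A S: +{a}
  C via C→c d: +{c}
  S via S→a: +{a}
  S via S→b C: +{b}
  S via S→c B: +{c}
  S via S→d A: +{d}
  S: {a,b,c,d}  A: {a}  B: {d}  C: {a,c}
[2] — fixpoint
  S: {a,b,c,d}  A: {a}  B: {d}  C: {a,c}

FIRST(A) = ["a"]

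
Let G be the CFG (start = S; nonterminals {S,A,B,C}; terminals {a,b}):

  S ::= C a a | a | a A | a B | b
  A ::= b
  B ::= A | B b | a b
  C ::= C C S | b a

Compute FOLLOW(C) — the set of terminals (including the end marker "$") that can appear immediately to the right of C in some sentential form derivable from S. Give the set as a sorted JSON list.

Compute FIRST by fixpoint:
round 1:
  A via A→b: +{b}
  B via B→A: +{b}
  B via B→a b: +{a}
  C via C→b a: +{b}
  S via S→C a a: +{b}
  S via S→a: +{a}
  FIRST[S]={a,b}  FIRST[A]={b}  FIRST[B]={a,b}  FIRST[C]={b}
round 2: (stable)
  FIRST[S]={a,b}  FIRST[A]={b}  FIRST[B]={a,b}  FIRST[C]={b}

Compute FOLLOW by fixpoint:
seed FOLLOW(S) with $
pass 1:
  B→B b: FOLLOW(B) ⊇ FIRST(b) = {b}; new: +{b}
  C→C C S: FOLLOW(C) ⊇ FIRST(C) = {b}; new: +{b}
  C→C C S: FOLLOW(C) ⊇ FIRST(S) = {a,b}; new: +{a}
  C→C C S: FOLLOW(S) ⊇ FOLLOW(C) ⊇ {a,b}; new: +{a,b}
  S→a A: FOLLOW(A) ⊇ FOLLOW(S) ⊇ {$,a,b}; new: +{$,a,b}
  S→a B: FOLLOW(B) ⊇ FOLLOW(S) ⊇ {$,a,b}; new: +{$,a}
  FOLLOW[S]={$,a,b}  FOLLOW[A]={$,a,b}  FOLLOW[B]={$,a,b}  FOLLOW[C]={a,b}
pass 2: — fixpoint
  FOLLOW[S]={$,a,b}  FOLLOW[A]={$,a,b}  FOLLOW[B]={$,a,b}  FOLLOW[C]={a,b}

FOLLOW(C) = ["a", "b"]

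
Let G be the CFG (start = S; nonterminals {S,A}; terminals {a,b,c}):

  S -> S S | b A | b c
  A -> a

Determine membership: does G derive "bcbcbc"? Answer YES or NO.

CNF form of G:
  S -> S S | T0 A | T0 T1
  A -> a
  T0 -> b
  T1 -> c

CYK table (by increasing span):
  T[0,0] 'b' = {T0}  orig:{}
  T[1,1] 'c' = {T1}  orig:{}
  T[2,2] 'b' = {T0}  orig:{}
  T[3,3] 'c' = {T1}  orig:{}
  T[4,4] 'b' = {T0}  orig:{}
  T[5,5] 'c' = {T1}  orig:{}
  T[0,1] 'bc' = {S}
  T[1,2] 'cb' = ∅
  T[2,3] 'bc' = {S}
  T[3,4] 'cb' = ∅
  T[4,5] 'bc' = {S}
  T[0,2] 'bcb' = ∅
  T[1,3] 'cbc' = ∅
  T[2,4] 'bcb' = ∅
  T[3,5] 'cbc' = ∅
  T[0,3] 'bcbc' = {S}
  T[1,4] 'cbcb' = ∅
  T[2,5] 'bcbc' = {S}
  T[0,4] 'bcbcb' = ∅
  T[1,5] 'cbcbc' = ∅
  T[0,5] 'bcbcbc' = {S}

S ∈ T[0,5] ⇒ YES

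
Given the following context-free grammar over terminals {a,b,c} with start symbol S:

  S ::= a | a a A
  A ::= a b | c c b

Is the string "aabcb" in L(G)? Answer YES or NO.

CNF form of G:
  S -> T0 X4 | a
  A -> T0 T1 | T2 X3
  T0 -> a
  T1 -> b
  T2 -> c
  X3 -> T2 T1
  X4 -> T0 A

CYK table (by increasing span):
  T[0,0] 'a' = {S,T0}  orig:{S}
  T[1,1] 'a' = {S,T0}  orig:{S}
  T[2,2] 'b' = {T1}  orig:{}
  T[3,3] 'c' = {T2}  orig:{}
  T[4,4] 'b' = {T1}  orig:{}
  T[0,1] 'aa' = ∅
  T[1,2] 'ab' = {A}
  T[2,3] 'bc' = ∅
  T[3,4] 'cb' = {X3}  orig:{}
  T[0,2] 'aab' = {X4}  orig:{}
  T[1,3] 'abc' = ∅
  T[2,4] 'bcb' = ∅
  T[0,3] 'aabc' = ∅
  T[1,4] 'abcb' = ∅
  T[0,4] 'aabcb' = ∅

S ∉ T[0,4] ⇒ NO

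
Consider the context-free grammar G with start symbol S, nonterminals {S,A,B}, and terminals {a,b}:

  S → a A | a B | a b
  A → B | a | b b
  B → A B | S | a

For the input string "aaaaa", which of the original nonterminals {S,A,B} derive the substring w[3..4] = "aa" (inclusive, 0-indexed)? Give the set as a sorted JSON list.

Convert to CNF:
  S -> T0 A | T0 B | T0 T1
  A -> A B | T0 A | T0 B | T0 T1 | T1 T1 | a
  B -> A B | T0 A | T0 B | T0 T1 | a
  T0 -> a
  T1 -> b

CYK table (by increasing span), restricted to cells inside w[3..4]:
  T[3,3] 'a' = {A,B,T0}  orig:{A,B}
  T[4,4] 'a' = {A,B,T0}  orig:{A,B}
  T[3,4] 'aa' = {A,B,S}

Original NTs in T[3,4] deriving "aa": ["A", "B", "S"]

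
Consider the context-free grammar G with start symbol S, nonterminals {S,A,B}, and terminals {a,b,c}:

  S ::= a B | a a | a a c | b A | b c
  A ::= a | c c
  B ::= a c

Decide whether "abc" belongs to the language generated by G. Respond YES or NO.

CNF form of G:
  S -> T1 B | T1 T1 | T1 X3 | T2 A | T2 T0
  A -> T0 T0 | a
  B -> T1 T0
  T0 -> c
  T1 -> a
  T2 -> b
  X3 -> T1 T0

CYK fill:
  T[0,0] 'a' = {A,T1}  orig:{A}
  T[1,1] 'b' = {T2}  orig:{}
  T[2,2] 'c' = {T0}  orig:{}
  T[0,1] 'ab' = ∅
  T[1,2] 'bc' = {S}
  T[0,2] 'abc' = ∅

S ∉ T[0,2] ⇒ NO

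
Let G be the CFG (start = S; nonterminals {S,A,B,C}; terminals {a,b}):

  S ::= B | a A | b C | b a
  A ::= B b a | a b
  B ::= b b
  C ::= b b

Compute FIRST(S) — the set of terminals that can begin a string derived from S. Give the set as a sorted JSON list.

FIRST iteration:
pass 1:
  A via A→a b: +{a}
  B via B→b b: +{b}
  C via C→b b: +{b}
  S via S→B: +{b}
  S via S→a A: +{a}
  FIRST(S)={a,b}  FIRST(A)={a}  FIRST(B)={b}  FIRST(C)={b}
pass 2:
  A via A→B b a: +{b}
  FIRST(S)={a,b}  FIRST(A)={a,b}  FIRST(B)={b}  FIRST(C)={b}
pass 3: (stable)
  FIRST(S)={a,b}  FIRST(A)={a,b}  FIRST(B)={b}  FIRST(C)={b}

FIRST(S) = ["a", "b"]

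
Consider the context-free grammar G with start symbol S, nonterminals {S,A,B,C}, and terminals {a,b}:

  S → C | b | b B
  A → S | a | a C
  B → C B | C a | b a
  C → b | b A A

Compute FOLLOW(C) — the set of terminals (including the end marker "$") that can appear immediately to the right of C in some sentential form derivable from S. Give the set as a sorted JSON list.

FIRST iteration:
[1]
  A via A→a: +{a}
  B via B→b a: +{b}
  C via C→b: +{b}
  S via S→C: +{b}
  FIRST(S)={b}  FIRST(A)={a}  FIRST(B)={b}  FIRST(C)={b}
[2]
  A via A→S: +{b}
  FIRST(S)={b}  FIRST(A)={a,b}  FIRST(B)={b}  FIRST(C)={b}
[3] (stable)
  FIRST(S)={b}  FIRST(A)={a,b}  FIRST(B)={b}  FIRST(C)={b}

FOLLOW sets:
FOLLOW(S) := {$}
iter 1:
  B→C B: FOLLOW(C) ⊇ FIRST(B) = {b}; new: +{b}
  B→C a: FOLLOW(C) ⊇ FIRST(a) = {a}; new: +{a}
  C→b A A: FOLLOW(A) ⊇ FIRST(A) = {a,b}; new: +{a,b}
  S→C: FOLLOW(C) ⊇ FOLLOW(S) ⊇ {$}; new: +{$}
  S→b B: FOLLOW(B) ⊇ FOLLOW(S) ⊇ {$}; new: +{$}
  FOLLOW[S]={$}  FOLLOW[A]={a,b}  FOLLOW[B]={$}  FOLLOW[C]={$,a,b}
iter 2:
  A→S: FOLLOW(S) ⊇ FOLLOW(A) ⊇ {a,b}; new: +{a,b}
  C→b A A: FOLLOW(A) ⊇ FOLLOW(C) ⊇ {$,a,b}; new: +{$}
  S→b B: FOLLOW(B) ⊇ FOLLOW(S) ⊇ {$,a,b}; new: +{a,b}
  FOLLOW[S]={$,a,b}  FOLLOW[A]={$,a,b}  FOLLOW[B]={$,a,b}  FOLLOW[C]={$,a,b}
iter 3: (stable)
  FOLLOW[S]={$,a,b}  FOLLOW[A]={$,a,b}  FOLLOW[B]={$,a,b}  FOLLOW[C]={$,a,b}

FOLLOW(C) = ["$", "a", "b"]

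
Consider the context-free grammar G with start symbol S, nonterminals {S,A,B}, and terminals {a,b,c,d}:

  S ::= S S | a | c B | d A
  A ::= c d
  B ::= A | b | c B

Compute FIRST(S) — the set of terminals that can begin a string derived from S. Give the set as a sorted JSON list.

FIRST sets, iterate to fixpoint:
[1]
  A via A→c d: +{c}
  B via B→A: +{c}
  B via B→b: +{b}
  S via S→a: +{a}
  S via S→c B: +{c}
  S via S→d A: +{d}
  S: {a,c,d}  A: {c}  B: {b,c}
[2] (no change)
  S: {a,c,d}  A: {c}  B: {b,c}

FIRST(S) = ["a", "c", "d"]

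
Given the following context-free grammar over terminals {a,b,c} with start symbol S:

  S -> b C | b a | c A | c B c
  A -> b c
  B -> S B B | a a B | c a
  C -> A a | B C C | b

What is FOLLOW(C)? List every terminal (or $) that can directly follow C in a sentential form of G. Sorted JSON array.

Compute FIRST by fixpoint:
pass 1:
  A via A→b c: +{b}
  B via B→a a B: +{a}
  B via B→c a: +{c}
  C via C→A a: +{b}
  C via C→B C C: +{a,c}
  S via S→b C: +{b}
  S via S→c A: +{c}
  FIRST(S)={b,c}  FIRST(A)={b}  FIRST(B)={a,c}  FIRST(C)={a,b,c}
pass 2:
  B via B→S B B: +{b}
  FIRST(S)={b,c}  FIRST(A)={b}  FIRST(B)={a,b,c}  FIRST(C)={a,b,c}
pass 3: done
  FIRST(S)={b,c}  FIRST(A)={b}  FIRST(B)={a,b,c}  FIRST(C)={a,b,c}

Compute FOLLOW by fixpoint:
FOLLOW(S) := {$}
iter 1:
  B→S B B: FOLLOW(S) ⊇ FIRST(B) = {a,b,c}; new: +{a,b,c}
  B→S B B: FOLLOW(B) ⊇ FIRST(B) = {a,b,c}; new: +{a,b,c}
  C→A a: FOLLOW(A) ⊇ FIRST(a) = {a}; new: +{a}
  C→B C C: FOLLOW(C) ⊇ FIRST(C) = {a,b,c}; new: +{a,b,c}
  S→b C: FOLLOW(C) ⊇ FOLLOW(S) ⊇ {$,a,b,c}; new: +{$}
  S→c A: FOLLOW(A) ⊇ FOLLOW(S) ⊇ {$,a,b,c}; new: +{$,b,c}
  S: {$,a,b,c}  A: {$,a,b,c}  B: {a,b,c}  C: {$,a,b,c}
iter 2: (no change)
  S: {$,a,b,c}  A: {$,a,b,c}  B: {a,b,c}  C: {$,a,b,c}

FOLLOW(C) = ["$", "a", "b", "c"]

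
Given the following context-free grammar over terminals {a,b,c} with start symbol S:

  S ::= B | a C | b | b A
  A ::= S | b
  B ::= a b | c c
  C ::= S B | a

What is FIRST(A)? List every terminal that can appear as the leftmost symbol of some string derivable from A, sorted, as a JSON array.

FIRST iteration:
[1]
  A via A→b: +{b}
  B via B→a b: +{a}
  B via B→c c: +{c}
  C via C→a: +{a}
  S via S→B: +{a,c}
  S via S→b: +{b}
  FIRST[S]={a,b,c}  FIRST[A]={b}  FIRST[B]={a,c}  FIRST[C]={a}
[2]
  A via A→S: +{a,c}
  C via C→S B: +{b,c}
  FIRST[S]={a,b,c}  FIRST[A]={a,b,c}  FIRST[B]={a,c}  FIRST[C]={a,b,c}
[3] (no change)
  FIRST[S]={a,b,c}  FIRST[A]={a,b,c}  FIRST[B]={a,c}  FIRST[C]={a,b,c}

FIRST(A) = ["a", "b", "c"]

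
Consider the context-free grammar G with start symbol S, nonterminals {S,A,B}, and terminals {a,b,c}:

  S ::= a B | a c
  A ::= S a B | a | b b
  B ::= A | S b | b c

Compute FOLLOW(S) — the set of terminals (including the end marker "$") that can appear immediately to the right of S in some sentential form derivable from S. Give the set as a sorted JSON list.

Compute FIRST by fixpoint:
[1]
  A via A→a: +{a}
  A via A→b b: +{b}
  B via B→A: +{a,b}
  S via S→a B: +{a}
  S: {a}  A: {a,b}  B: {a,b}
[2] done
  S: {a}  A: {a,b}  B: {a,b}

FOLLOW iteration:
seed FOLLOW(S) with $
iter 1:
  A→S a B: FOLLOW(S) ⊇ FIRST(a) = {a}; new: +{a}
  B→S b: FOLLOW(S) ⊇ FIRST(b) = {b}; new: +{b}
  S→a B: FOLLOW(B) ⊇ FOLLOW(S) ⊇ {$,a,b}; new: +{$,a,b}
  FOLLOW[S]={$,a,b}  FOLLOW[A]={}  FOLLOW[B]={$,a,b}
iter 2:
  B→A: FOLLOW(A) ⊇ FOLLOW(B) ⊇ {$,a,b}; new: +{$,a,b}
  FOLLOW[S]={$,a,b}  FOLLOW[A]={$,a,b}  FOLLOW[B]={$,a,b}
iter 3: done
  FOLLOW[S]={$,a,b}  FOLLOW[A]={$,a,b}  FOLLOW[B]={$,a,b}

FOLLOW(S) = ["$", "a", "b"]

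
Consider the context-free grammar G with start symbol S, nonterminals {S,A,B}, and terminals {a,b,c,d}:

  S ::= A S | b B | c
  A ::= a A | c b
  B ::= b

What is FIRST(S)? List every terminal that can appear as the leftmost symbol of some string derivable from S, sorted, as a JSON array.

FIRST iteration:
round 1:
  A via A→a A: +{a}
  A via A→c b: +{c}
  B via B→b: +{b}
  S via S→A S: +{a,c}
  S via S→b B: +{b}
  FIRST(S)={a,b,c}  FIRST(A)={a,c}  FIRST(B)={b}
round 2: done
  FIRST(S)={a,b,c}  FIRST(A)={a,c}  FIRST(B)={b}

FIRST(S) = ["a", "b", "c"]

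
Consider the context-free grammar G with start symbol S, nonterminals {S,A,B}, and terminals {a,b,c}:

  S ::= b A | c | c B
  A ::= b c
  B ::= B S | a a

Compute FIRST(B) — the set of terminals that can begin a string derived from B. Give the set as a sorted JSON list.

FIRST sets, iterate to fixpoint:
[1]
  A via A→b c: +{b}
  B via B→a a: +{a}
  S via S→b A: +{b}
  S via S→c: +{c}
  FIRST(S)={b,c}  FIRST(A)={b}  FIRST(B)={a}
[2] (stable)
  FIRST(S)={b,c}  FIRST(A)={b}  FIRST(B)={a}

FIRST(B) = ["a"]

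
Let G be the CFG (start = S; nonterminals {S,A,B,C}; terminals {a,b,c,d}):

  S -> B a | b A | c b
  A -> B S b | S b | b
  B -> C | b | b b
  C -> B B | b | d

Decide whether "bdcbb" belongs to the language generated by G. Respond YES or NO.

Convert to CNF:
  S -> B T1 | T0 A | T2 T0
  A -> B X3 | S T0 | b
  B -> B B | T0 T0 | b | d
  C -> B B | b | d
  T0 -> b
  T1 -> a
  T2 -> c
  X3 -> S T0

CYK table (by increasing span):
  [0..0]={A,B,C,T0}  "b"  orig:{A,B,C}
  [1..1]={B,C}  "d"
  [2..2]={T2}  "c"  orig:{}
  [3..3]={A,B,C,T0}  "b"  orig:{A,B,C}
  [4..4]={A,B,C,T0}  "b"  orig:{A,B,C}
  [0..1]={B,C}  "bd"
  [1..2]=∅  "dc"
  [2..3]={S}  "cb"
  [3..4]={B,C,S}  "bb"
  [0..2]=∅  "bdc"
  [1..3]=∅  "dcb"
  [2..4]={A,X3}  "cbb"  orig:{A}
  [0..3]=∅  "bdcb"
  [1..4]={A}  "dcbb"
  [0..4]={A,S}  "bdcbb"

S ∈ T[0,4] ⇒ YES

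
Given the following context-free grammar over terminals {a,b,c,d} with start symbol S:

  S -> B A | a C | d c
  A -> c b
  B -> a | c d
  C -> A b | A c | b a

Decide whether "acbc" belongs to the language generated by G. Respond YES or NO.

CNF form of G:
  S -> B A | T2 T0 | T3 C
  A -> T0 T1
  B -> T0 T2 | a
  C -> A T0 | A T1 | T1 T3
  T0 -> c
  T1 -> b
  T2 -> d
  T3 -> a

CYK fill:
  cell(0,0) a: {B,T3}  orig:{B}
  cell(1,1) c: {T0}  orig:{}
  cell(2,2) b: {T1}  orig:{}
  cell(3,3) c: {T0}  orig:{}
  cell(0,1) ac: ∅
  cell(1,2) cb: {A}
  cell(2,3) bc: ∅
  cell(0,2) acb: {S}
  cell(1,3) cbc: {C}
  cell(0,3) acbc: {S}

S ∈ T[0,3] ⇒ YES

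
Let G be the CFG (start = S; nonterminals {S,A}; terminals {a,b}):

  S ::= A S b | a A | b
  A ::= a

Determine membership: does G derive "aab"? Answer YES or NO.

Convert to CNF:
  S -> A X2 | T1 A | b
  A -> a
  T0 -> b
  T1 -> a
  X2 -> S T0

CYK fill:
  T[0,0] 'a' = {A,T1}  orig:{A}
  T[1,1] 'a' = {A,T1}  orig:{A}
  T[2,2] 'b' = {S,T0}  orig:{S}
  T[0,1] 'aa' = {S}
  T[1,2] 'ab' = ∅
  T[0,2] 'aab' = {X2}  orig:{}

S ∉ T[0,2] ⇒ NO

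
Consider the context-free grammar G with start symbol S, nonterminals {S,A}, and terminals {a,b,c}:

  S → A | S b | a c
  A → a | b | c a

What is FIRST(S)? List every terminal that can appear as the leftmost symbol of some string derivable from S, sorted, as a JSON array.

FIRST iteration:
round 1:
  A via A→a: +{a}
  A via A→b: +{b}
  A via A→c a: +{c}
  S via S→A: +{a,b,c}
  FIRST[S]={a,b,c}  FIRST[A]={a,b,c}
round 2: done
  FIRST[S]={a,b,c}  FIRST[A]={a,b,c}

FIRST(S) = ["a", "b", "c"]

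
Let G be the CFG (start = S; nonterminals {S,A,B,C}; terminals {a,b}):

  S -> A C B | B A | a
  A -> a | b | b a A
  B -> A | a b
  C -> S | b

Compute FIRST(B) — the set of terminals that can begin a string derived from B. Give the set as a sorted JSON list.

Compute FIRST by fixpoint:
[1]
  A via A→a: +{a}
  A via A→b: +{b}
  B via B→A: +{a,b}
  C via C→b: +{b}
  S via S→A C B: +{a,b}
  FIRST[S]={a,b}  FIRST[A]={a,b}  FIRST[B]={a,b}  FIRST[C]={b}
[2]
  C via C→S: +{a}
  FIRST[S]={a,b}  FIRST[A]={a,b}  FIRST[B]={a,b}  FIRST[C]={a,b}
[3] — fixpoint
  FIRST[S]={a,b}  FIRST[A]={a,b}  FIRST[B]={a,b}  FIRST[C]={a,b}

FIRST(B) = ["a", "b"]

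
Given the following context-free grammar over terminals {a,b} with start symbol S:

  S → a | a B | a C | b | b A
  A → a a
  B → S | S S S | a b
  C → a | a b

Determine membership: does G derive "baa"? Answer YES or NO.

CNF form of G:
  S -> T0 B | T0 C | T1 A | a | b
  A -> T0 T0
  B -> S X2 | T0 B | T0 C | T0 T1 | T1 A | a | b
  C -> T0 T1 | a
  T0 -> a
  T1 -> b
  X2 -> S S

Fill CYK table bottom-up:
  T[0,0] 'b' = {B,S,T1}  orig:{B,S}
  T[1,1] 'a' = {B,C,S,T0}  orig:{B,C,S}
  T[2,2] 'a' = {B,C,S,T0}  orig:{B,C,S}
  T[0,1] 'ba' = {X2}  orig:{}
  T[1,2] 'aa' = {A,B,S,X2}  orig:{A,B,S}
  T[0,2] 'baa' = {B,S,X2}  orig:{B,S}

S ∈ T[0,2] ⇒ YES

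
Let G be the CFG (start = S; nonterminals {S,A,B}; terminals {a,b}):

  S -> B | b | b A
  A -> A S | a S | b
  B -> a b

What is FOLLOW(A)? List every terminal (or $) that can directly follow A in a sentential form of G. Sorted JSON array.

Compute FIRST by fixpoint:
iter 1:
  A via A→a S: +{a}
  A via A→b: +{b}
  B via B→a b: +{a}
  S via S→B: +{a}
  S via S→b: +{b}
  FIRST(S)={a,b}  FIRST(A)={a,b}  FIRST(B)={a}
iter 2: — fixpoint
  FIRST(S)={a,b}  FIRST(A)={a,b}  FIRST(B)={a}

FOLLOW sets:
FOLLOW(S) := {$}
pass 1:
  A→A S: FOLLOW(A) ⊇ FIRST(S) = {a,b}; new: +{a,b}
  A→A S: FOLLOW(S) ⊇ FOLLOW(A) ⊇ {a,b}; new: +{a,b}
  S→B: FOLLOW(B) ⊇ FOLLOW(S) ⊇ {$,a,b}; new: +{$,a,b}
  S→b A: FOLLOW(A) ⊇ FOLLOW(S) ⊇ {$,a,b}; new: +{$}
  FOLLOW[S]={$,a,b}  FOLLOW[A]={$,a,b}  FOLLOW[B]={$,a,b}
pass 2: (stable)
  FOLLOW[S]={$,a,b}  FOLLOW[A]={$,a,b}  FOLLOW[B]={$,a,b}

FOLLOW(A) = ["$", "a", "b"]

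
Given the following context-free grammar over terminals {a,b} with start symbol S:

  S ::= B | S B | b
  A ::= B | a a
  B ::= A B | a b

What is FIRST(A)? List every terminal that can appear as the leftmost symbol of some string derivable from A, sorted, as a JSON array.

FIRST iteration:
round 1:
  A via A→a a: +{a}
  B via B→A B: +{a}
  S via S→B: +{a}
  S via S→b: +{b}
  FIRST(S)={a,b}  FIRST(A)={a}  FIRST(B)={a}
round 2: done
  FIRST(S)={a,b}  FIRST(A)={a}  FIRST(B)={a}

FIRST(A) = ["a"]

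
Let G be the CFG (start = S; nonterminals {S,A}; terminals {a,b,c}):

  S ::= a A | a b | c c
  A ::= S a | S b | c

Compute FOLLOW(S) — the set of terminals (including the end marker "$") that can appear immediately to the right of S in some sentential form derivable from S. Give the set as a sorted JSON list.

FIRST sets, iterate to fixpoint:
[1]
  A via A→c: +{c}
  S via S→a A: +{a}
  S via S→c c: +{c}
  FIRST(S)={a,c}  FIRST(A)={c}
[2]
  A via A→S a: +{a}
  FIRST(S)={a,c}  FIRST(A)={a,c}
[3] (no change)
  FIRST(S)={a,c}  FIRST(A)={a,c}

FOLLOW sets:
initialize: $ ∈ FOLLOW(S)
round 1:
  A→S a: FOLLOW(S) ⊇ FIRST(a) = {a}; new: +{a}
  A→S b: FOLLOW(S) ⊇ FIRST(b) = {b}; new: +{b}
  S→a A: FOLLOW(A) ⊇ FOLLOW(S) ⊇ {$,a,b}; new: +{$,a,b}
  S: {$,a,b}  A: {$,a,b}
round 2: (stable)
  S: {$,a,b}  A: {$,a,b}

FOLLOW(S) = ["$", "a", "b"]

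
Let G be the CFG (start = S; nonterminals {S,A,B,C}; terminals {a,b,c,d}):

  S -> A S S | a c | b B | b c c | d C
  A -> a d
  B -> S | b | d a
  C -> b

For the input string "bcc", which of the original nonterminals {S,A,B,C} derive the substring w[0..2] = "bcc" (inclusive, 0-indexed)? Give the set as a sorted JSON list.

CNF form of G:
  S -> A X6 | T0 T2 | T1 C | T3 B | T3 X7
  A -> T0 T1
  B -> A X4 | T0 T2 | T1 C | T1 T0 | T3 B | T3 X5 | b
  C -> b
  T0 -> a
  T1 -> d
  T2 -> c
  T3 -> b
  X4 -> S S
  X5 -> T2 T2
  X6 -> S S
  X7 -> T2 T2

CYK table (by increasing span), restricted to cells inside w[0..2]:
  cell(0,0) b: {B,C,T3}  orig:{B,C}
  cell(1,1) c: {T2}  orig:{}
  cell(2,2) c: {T2}  orig:{}
  cell(0,1) bc: ∅
  cell(1,2) cc: {X5,X7}  orig:{}
  cell(0,2) bcc: {B,S}

Original NTs in T[0,2] deriving "bcc": ["B", "S"]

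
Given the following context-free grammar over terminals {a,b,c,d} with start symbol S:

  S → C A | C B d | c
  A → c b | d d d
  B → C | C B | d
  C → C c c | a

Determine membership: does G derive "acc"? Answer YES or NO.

Convert to CNF:
  S -> C A | C X6 | c
  A -> T0 T1 | T2 X3
  B -> C B | C X4 | a | d
  C -> C X5 | a
  T0 -> c
  T1 -> b
  T2 -> d
  X3 -> T2 T2
  X4 -> T0 T0
  X5 -> T0 T0
  X6 -> B T2

Fill CYK table bottom-up:
  T[0,0] 'a' = {B,C}
  T[1,1] 'c' = {S,T0}  orig:{S}
  T[2,2] 'c' = {S,T0}  orig:{S}
  T[0,1] 'ac' = ∅
  T[1,2] 'cc' = {X4,X5}  orig:{}
  T[0,2] 'acc' = {B,C}

S ∉ T[0,2] ⇒ NO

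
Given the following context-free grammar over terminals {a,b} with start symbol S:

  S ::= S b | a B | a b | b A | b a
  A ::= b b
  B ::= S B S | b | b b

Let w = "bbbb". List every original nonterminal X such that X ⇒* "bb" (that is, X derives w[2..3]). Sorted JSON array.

Convert to CNF:
  S -> S T0 | T0 A | T0 T1 | T1 B | T1 T0
  A -> T0 T0
  B -> S X2 | T0 T0 | b
  T0 -> b
  T1 -> a
  X2 -> B S

CYK fill — only the sub-triangle for w[2..3]:
  [2..2]={B,T0}  "b"  orig:{B}
  [3..3]={B,T0}  "b"  orig:{B}
  [2..3]={A,B}  "bb"

Original NTs in T[2,3] deriving "bb": ["A", "B"]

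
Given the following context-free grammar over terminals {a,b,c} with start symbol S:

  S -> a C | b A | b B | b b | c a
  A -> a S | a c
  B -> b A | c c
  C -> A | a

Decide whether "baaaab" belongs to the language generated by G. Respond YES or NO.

Convert to CNF:
  S -> T0 C | T1 T0 | T2 A | T2 B | T2 T2
  A -> T0 S | T0 T1
  B -> T1 T1 | T2 A
  C -> T0 S | T0 T1 | a
  T0 -> a
  T1 -> c
  T2 -> b

CYK table (by increasing span):
  [0..0]={T2}  "b"  orig:{}
  [1..1]={C,T0}  "a"  orig:{C}
  [2..2]={C,T0}  "a"  orig:{C}
  [3..3]={C,T0}  "a"  orig:{C}
  [4..4]={C,T0}  "a"  orig:{C}
  [5..5]={T2}  "b"  orig:{}
  [0..1]=∅  "ba"
  [1..2]={S}  "aa"
  [2..3]={S}  "aa"
  [3..4]={S}  "aa"
  [4..5]=∅  "ab"
  [0..2]=∅  "baa"
  [1..3]={A,C}  "aaa"
  [2..4]={A,C}  "aaa"
  [3..5]=∅  "aab"
  [0..3]={B,S}  "baaa"
  [1..4]={S}  "aaaa"
  [2..5]=∅  "aaab"
  [0..4]=∅  "baaaa"
  [1..5]=∅  "aaaab"
  [0..5]=∅  "baaaab"

S ∉ T[0,5] ⇒ NO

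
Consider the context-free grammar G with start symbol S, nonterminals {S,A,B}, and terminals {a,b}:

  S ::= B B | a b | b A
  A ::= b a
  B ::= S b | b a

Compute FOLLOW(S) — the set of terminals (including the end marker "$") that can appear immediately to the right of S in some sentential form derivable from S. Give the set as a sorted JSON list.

FIRST sets, iterate to fixpoint:
round 1:
  A via A→b a: +{b}
  B via B→b a: +{b}
  S via S→B B: +{b}
  S via S→a b: +{a}
  FIRST[S]={a,b}  FIRST[A]={b}  FIRST[B]={b}
round 2:
  B via B→S b: +{a}
  FIRST[S]={a,b}  FIRST[A]={b}  FIRST[B]={a,b}
round 3: done
  FIRST[S]={a,b}  FIRST[A]={b}  FIRST[B]={a,b}

FOLLOW sets:
FOLLOW(S) := {$}
pass 1:
  B→S b: FOLLOW(S) ⊇ FIRST(b) = {b}; new: +{b}
  S→B B: FOLLOW(B) ⊇ FIRST(B) = {a,b}; new: +{a,b}
  S→B B: FOLLOW(B) ⊇ FOLLOW(S) ⊇ {$,b}; new: +{$}
  S→b A: FOLLOW(A) ⊇ FOLLOW(S) ⊇ {$,b}; new: +{$,b}
  S: {$,b}  A: {$,b}  B: {$,a,b}
pass 2: (no change)
  S: {$,b}  A: {$,b}  B: {$,a,b}

FOLLOW(S) = ["$", "b"]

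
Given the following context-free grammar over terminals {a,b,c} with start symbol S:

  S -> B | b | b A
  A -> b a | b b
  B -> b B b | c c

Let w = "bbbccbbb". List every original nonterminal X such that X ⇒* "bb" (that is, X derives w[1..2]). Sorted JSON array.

Convert to CNF:
  S -> T0 A | T0 X4 | T2 T2 | b
  A -> T0 T0 | T0 T1
  B -> T0 X3 | T2 T2
  T0 -> b
  T1 -> a
  T2 -> c
  X3 -> B T0
  X4 -> B T0

CYK fill — only the sub-triangle for w[1..2]:
  [1..1]={S,T0}  "b"  orig:{S}
  [2..2]={S,T0}  "b"  orig:{S}
  [1..2]={A}  "bb"

Original NTs in T[1,2] deriving "bb": ["A"]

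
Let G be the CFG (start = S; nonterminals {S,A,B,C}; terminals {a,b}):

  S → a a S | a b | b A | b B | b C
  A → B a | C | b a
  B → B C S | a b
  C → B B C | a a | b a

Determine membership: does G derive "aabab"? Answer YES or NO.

CNF form of G:
  S -> T0 T1 | T0 X5 | T1 A | T1 B | T1 C
  A -> B T0 | B X2 | T0 T0 | T1 T0
  B -> B X3 | T0 T1
  C -> B X4 | T0 T0 | T1 T0
  T0 -> a
  T1 -> b
  X2 -> B C
  X3 -> C S
  X4 -> B C
  X5 -> T0 S

CYK table (by increasing span):
  T[0,0] 'a' = {T0}  orig:{}
  T[1,1] 'a' = {T0}  orig:{}
  T[2,2] 'b' = {T1}  orig:{}
  T[3,3] 'a' = {T0}  orig:{}
  T[4,4] 'b' = {T1}  orig:{}
  T[0,1] 'aa' = {A,C}
  T[1,2] 'ab' = {B,S}
  T[2,3] 'ba' = {A,C}
  T[3,4] 'ab' = {B,S}
  T[0,2] 'aab' = {X5}  orig:{}
  T[1,3] 'aba' = {A}
  T[2,4] 'bab' = {S}
  T[0,3] 'aaba' = ∅
  T[1,4] 'abab' = {X5}  orig:{}
  T[0,4] 'aabab' = {S,X3}  orig:{S}

S ∈ T[0,4] ⇒ YES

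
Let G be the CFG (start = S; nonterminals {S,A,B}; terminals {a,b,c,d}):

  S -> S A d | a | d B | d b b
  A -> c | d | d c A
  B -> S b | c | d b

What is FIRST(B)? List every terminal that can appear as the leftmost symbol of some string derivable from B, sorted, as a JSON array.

FIRST iteration:
[1]
  A via A→c: +{c}
  A via A→d: +{d}
  B via B→c: +{c}
  B via B→d b: +{d}
  S via S→a: +{a}
  S via S→d B: +{d}
  S: {a,d}  A: {c,d}  B: {c,d}
[2]
  B via B→S b: +{a}
  S: {a,d}  A: {c,d}  B: {a,c,d}
[3] — fixpoint
  S: {a,d}  A: {c,d}  B: {a,c,d}

FIRST(B) = ["a", "c", "d"]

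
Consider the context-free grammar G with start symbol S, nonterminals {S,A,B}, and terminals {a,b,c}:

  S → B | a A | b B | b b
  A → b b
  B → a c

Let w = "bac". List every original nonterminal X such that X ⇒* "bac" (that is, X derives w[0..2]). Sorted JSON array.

Convert to CNF:
  S -> T0 B | T0 T0 | T1 A | T1 T2
  A -> T0 T0
  B -> T1 T2
  T0 -> b
  T1 -> a
  T2 -> c

CYK table (by increasing span) — only the sub-triangle for w[0..2]:
  T[0,0] 'b' = {T0}  orig:{}
  T[1,1] 'a' = {T1}  orig:{}
  T[2,2] 'c' = {T2}  orig:{}
  T[0,1] 'ba' = ∅
  T[1,2] 'ac' = {B,S}
  T[0,2] 'bac' = {S}

Original NTs in T[0,2] deriving "bac": ["S"]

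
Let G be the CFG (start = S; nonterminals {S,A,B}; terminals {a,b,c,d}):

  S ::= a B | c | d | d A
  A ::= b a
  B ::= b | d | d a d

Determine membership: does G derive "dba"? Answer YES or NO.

Convert to CNF:
  S -> T1 B | T2 A | c | d
  A -> T0 T1
  B -> T2 X3 | b | d
  T0 -> b
  T1 -> a
  T2 -> d
  X3 -> T1 T2

CYK table (by increasing span):
  [0..0]={B,S,T2}  "d"  orig:{B,S}
  [1..1]={B,T0}  "b"  orig:{B}
  [2..2]={T1}  "a"  orig:{}
  [0..1]=∅  "db"
  [1..2]={A}  "ba"
  [0..2]={S}  "dba"

S ∈ T[0,2] ⇒ YES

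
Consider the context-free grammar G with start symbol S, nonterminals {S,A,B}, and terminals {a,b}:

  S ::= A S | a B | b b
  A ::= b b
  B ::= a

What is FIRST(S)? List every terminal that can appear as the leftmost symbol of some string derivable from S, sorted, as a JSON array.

Compute FIRST by fixpoint:
round 1:
  A via A→b b: +{b}
  B via B→a: +{a}
  S via S→A S: +{b}
  S via S→a B: +{a}
  S: {a,b}  A: {b}  B: {a}
round 2: (stable)
  S: {a,b}  A: {b}  B: {a}

FIRST(S) = ["a", "b"]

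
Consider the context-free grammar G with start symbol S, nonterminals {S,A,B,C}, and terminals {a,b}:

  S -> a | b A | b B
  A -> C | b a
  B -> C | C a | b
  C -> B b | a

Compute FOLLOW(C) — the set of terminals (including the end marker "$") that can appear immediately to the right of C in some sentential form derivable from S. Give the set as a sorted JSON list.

Compute FIRST by fixpoint:
iter 1:
  A via A→b a: +{b}
  B via B→b: +{b}
  C via C→B b: +{b}
  C via C→a: +{a}
  S via S→a: +{a}
  S via S→b A: +{b}
  FIRST(S)={a,b}  FIRST(A)={b}  FIRST(B)={b}  FIRST(C)={a,b}
iter 2:
  A via A→C: +{a}
  B via B→C: +{a}
  FIRST(S)={a,b}  FIRST(A)={a,b}  FIRST(B)={a,b}  FIRST(C)={a,b}
iter 3: done
  FIRST(S)={a,b}  FIRST(A)={a,b}  FIRST(B)={a,b}  FIRST(C)={a,b}

FOLLOW iteration:
seed FOLLOW(S) with $
pass 1:
  B→C a: FOLLOW(C) ⊇ FIRST(a) = {a}; new: +{a}
  C→B b: FOLLOW(B) ⊇ FIRST(b) = {b}; new: +{b}
  S→b A: FOLLOW(A) ⊇ FOLLOW(S) ⊇ {$}; new: +{$}
  S→b B: FOLLOW(B) ⊇ FOLLOW(S) ⊇ {$}; new: +{$}
  S: {$}  A: {$}  B: {$,b}  C: {a}
pass 2:
  A→C: FOLLOW(C) ⊇ FOLLOW(A) ⊇ {$}; new: +{$}
  B→C: FOLLOW(C) ⊇ FOLLOW(B) ⊇ {$,b}; new: +{b}
  S: {$}  A: {$}  B: {$,b}  C: {$,a,b}
pass 3: done
  S: {$}  A: {$}  B: {$,b}  C: {$,a,b}

FOLLOW(C) = ["$", "a", "b"]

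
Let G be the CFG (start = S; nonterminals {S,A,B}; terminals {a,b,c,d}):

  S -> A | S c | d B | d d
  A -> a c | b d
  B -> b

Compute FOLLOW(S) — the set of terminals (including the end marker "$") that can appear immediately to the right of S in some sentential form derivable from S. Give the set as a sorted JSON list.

FIRST iteration:
pass 1:
  A via A→a c: +{a}
  A via A→b d: +{b}
  B via B→b: +{b}
  S via S→A: +{a,b}
  S via S→d B: +{d}
  FIRST[S]={a,b,d}  FIRST[A]={a,b}  FIRST[B]={b}
pass 2: (stable)
  FIRST[S]={a,b,d}  FIRST[A]={a,b}  FIRST[B]={b}

Compute FOLLOW by fixpoint:
FOLLOW(S) := {$}
round 1:
  S→A: FOLLOW(A) ⊇ FOLLOW(S) ⊇ {$}; new: +{$}
  S→S c: FOLLOW(S) ⊇ FIRST(c) = {c}; new: +{c}
  S→d B: FOLLOW(B) ⊇ FOLLOW(S) ⊇ {$,c}; new: +{$,c}
  FOLLOW(S)={$,c}  FOLLOW(A)={$}  FOLLOW(B)={$,c}
round 2:
  S→A: FOLLOW(A) ⊇ FOLLOW(S) ⊇ {$,c}; new: +{c}
  FOLLOW(S)={$,c}  FOLLOW(A)={$,c}  FOLLOW(B)={$,c}
round 3: — fixpoint
  FOLLOW(S)={$,c}  FOLLOW(A)={$,c}  FOLLOW(B)={$,c}

FOLLOW(S) = ["$", "c"]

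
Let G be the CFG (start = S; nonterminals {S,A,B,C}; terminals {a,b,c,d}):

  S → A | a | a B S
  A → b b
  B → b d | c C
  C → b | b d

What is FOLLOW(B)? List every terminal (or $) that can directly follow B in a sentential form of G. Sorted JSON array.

Compute FIRST by fixpoint:
pass 1:
  A via A→b b: +{b}
  B via B→b d: +{b}
  B via B→c C: +{c}
  C via C→b: +{b}
  S via S→A: +{b}
  S via S→a: +{a}
  FIRST(S)={a,b}  FIRST(A)={b}  FIRST(B)={b,c}  FIRST(C)={b}
pass 2: — fixpoint
  FIRST(S)={a,b}  FIRST(A)={b}  FIRST(B)={b,c}  FIRST(C)={b}

FOLLOW iteration:
initialize: $ ∈ FOLLOW(S)
round 1:
  S→A: FOLLOW(A) ⊇ FOLLOW(S) ⊇ {$}; new: +{$}
  S→a B S: FOLLOW(B) ⊇ FIRST(S) = {a,b}; new: +{a,b}
  FOLLOW(S)={$}  FOLLOW(A)={$}  FOLLOW(B)={a,b}  FOLLOW(C)={}
round 2:
  B→c C: FOLLOW(C) ⊇ FOLLOW(B) ⊇ {a,b}; new: +{a,b}
  FOLLOW(S)={$}  FOLLOW(A)={$}  FOLLOW(B)={a,b}  FOLLOW(C)={a,b}
round 3: done
  FOLLOW(S)={$}  FOLLOW(A)={$}  FOLLOW(B)={a,b}  FOLLOW(C)={a,b}

FOLLOW(B) = ["a", "b"]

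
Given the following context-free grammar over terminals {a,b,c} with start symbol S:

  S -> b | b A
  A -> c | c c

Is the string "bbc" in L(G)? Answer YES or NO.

Convert to CNF:
  S -> T1 A | b
  A -> T0 T0 | c
  T0 -> c
  T1 -> b

CYK table (by increasing span):
  T[0,0] 'b' = {S,T1}  orig:{S}
  T[1,1] 'b' = {S,T1}  orig:{S}
  T[2,2] 'c' = {A,T0}  orig:{A}
  T[0,1] 'bb' = ∅
  T[1,2] 'bc' = {S}
  T[0,2] 'bbc' = ∅

S ∉ T[0,2] ⇒ NO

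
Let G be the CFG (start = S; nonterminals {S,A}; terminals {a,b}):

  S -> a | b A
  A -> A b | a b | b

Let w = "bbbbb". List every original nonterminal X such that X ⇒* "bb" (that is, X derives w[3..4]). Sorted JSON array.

CNF form of G:
  S -> T0 A | a
  A -> A T0 | T1 T0 | b
  T0 -> b
  T1 -> a

Fill CYK table bottom-up — only the sub-triangle for w[3..4]:
  [3..3]={A,T0}  "b"  orig:{A}
  [4..4]={A,T0}  "b"  orig:{A}
  [3..4]={A,S}  "bb"

Original NTs in T[3,4] deriving "bb": ["A", "S"]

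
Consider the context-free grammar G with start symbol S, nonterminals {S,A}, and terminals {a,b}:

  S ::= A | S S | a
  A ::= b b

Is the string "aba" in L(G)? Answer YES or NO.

Convert to CNF:
  S -> S S | T0 T0 | a
  A -> T0 T0
  T0 -> b

Fill CYK table bottom-up:
  T[0,0] 'a' = {S}
  T[1,1] 'b' = {T0}  orig:{}
  T[2,2] 'a' = {S}
  T[0,1] 'ab' = ∅
  T[1,2] 'ba' = ∅
  T[0,2] 'aba' = ∅

S ∉ T[0,2] ⇒ NO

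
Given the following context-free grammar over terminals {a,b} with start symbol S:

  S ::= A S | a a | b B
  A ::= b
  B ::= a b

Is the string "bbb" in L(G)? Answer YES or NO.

Convert to CNF:
  S -> A S | T0 T0 | T1 B
  A -> b
  B -> T0 T1
  T0 -> a
  T1 -> b

CYK fill:
  T[0,0] 'b' = {A,T1}  orig:{A}
  T[1,1] 'b' = {A,T1}  orig:{A}
  T[2,2] 'b' = {A,T1}  orig:{A}
  T[0,1] 'bb' = ∅
  T[1,2] 'bb' = ∅
  T[0,2] 'bbb' = ∅

S ∉ T[0,2] ⇒ NO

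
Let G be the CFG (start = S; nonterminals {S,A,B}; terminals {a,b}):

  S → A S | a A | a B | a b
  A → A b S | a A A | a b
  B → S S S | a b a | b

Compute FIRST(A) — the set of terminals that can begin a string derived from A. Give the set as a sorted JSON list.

FIRST iteration:
round 1:
  A via A→a A A: +{a}
  B via B→a b a: +{a}
  B via B→b: +{b}
  S via S→A S: +{a}
  FIRST(S)={a}  FIRST(A)={a}  FIRST(B)={a,b}
round 2: (no change)
  FIRST(S)={a}  FIRST(A)={a}  FIRST(B)={a,b}

FIRST(A) = ["a"]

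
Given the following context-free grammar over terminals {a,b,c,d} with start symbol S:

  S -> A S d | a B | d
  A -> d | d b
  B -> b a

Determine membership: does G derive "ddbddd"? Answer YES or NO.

Convert to CNF:
  S -> A X3 | T2 B | d
  A -> T0 T1 | d
  B -> T1 T2
  T0 -> d
  T1 -> b
  T2 -> a
  X3 -> S T0

CYK fill:
  T[0,0] 'd' = {A,S,T0}  orig:{A,S}
  T[1,1] 'd' = {A,S,T0}  orig:{A,S}
  T[2,2] 'b' = {T1}  orig:{}
  T[3,3] 'd' = {A,S,T0}  orig:{A,S}
  T[4,4] 'd' = {A,S,T0}  orig:{A,S}
  T[5,5] 'd' = {A,S,T0}  orig:{A,S}
  T[0,1] 'dd' = {X3}  orig:{}
  T[1,2] 'db' = {A}
  T[2,3] 'bd' = ∅
  T[3,4] 'dd' = {X3}  orig:{}
  T[4,5] 'dd' = {X3}  orig:{}
  T[0,2] 'ddb' = ∅
  T[1,3] 'dbd' = ∅
  T[2,4] 'bdd' = ∅
  T[3,5] 'ddd' = {S}
  T[0,3] 'ddbd' = ∅
  T[1,4] 'dbdd' = {S}
  T[2,5] 'bddd' = ∅
  T[0,4] 'ddbdd' = ∅
  T[1,5] 'dbddd' = {X3}  orig:{}
  T[0,5] 'ddbddd' = {S}

S ∈ T[0,5] ⇒ YES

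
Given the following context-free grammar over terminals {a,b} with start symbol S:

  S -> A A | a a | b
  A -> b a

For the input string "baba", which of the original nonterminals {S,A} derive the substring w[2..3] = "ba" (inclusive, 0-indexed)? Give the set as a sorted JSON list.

CNF form of G:
  S -> A A | T1 T1 | b
  A -> T0 T1
  T0 -> b
  T1 -> a

CYK fill — only the sub-triangle for w[2..3]:
  [2..2]={S,T0}  "b"  orig:{S}
  [3..3]={T1}  "a"  orig:{}
  [2..3]={A}  "ba"

Original NTs in T[2,3] deriving "ba": ["A"]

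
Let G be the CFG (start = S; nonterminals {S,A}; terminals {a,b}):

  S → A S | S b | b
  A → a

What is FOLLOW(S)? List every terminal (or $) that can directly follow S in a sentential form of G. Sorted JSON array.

FIRST sets, iterate to fixpoint:
[1]
  A via A→a: +{a}
  S via S→A S: +{a}
  S via S→b: +{b}
  FIRST[S]={a,b}  FIRST[A]={a}
[2] — fixpoint
  FIRST[S]={a,b}  FIRST[A]={a}

Compute FOLLOW by fixpoint:
seed FOLLOW(S) with $
iter 1:
  S→A S: FOLLOW(A) ⊇ FIRST(S) = {a,b}; new: +{a,b}
  S→S b: FOLLOW(S) ⊇ FIRST(b) = {b}; new: +{b}
  S: {$,b}  A: {a,b}
iter 2: (stable)
  S: {$,b}  A: {a,b}

FOLLOW(S) = ["$", "b"]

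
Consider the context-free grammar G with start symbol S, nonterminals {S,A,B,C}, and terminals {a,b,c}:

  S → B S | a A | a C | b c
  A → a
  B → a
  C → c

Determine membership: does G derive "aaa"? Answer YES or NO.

Convert to CNF:
  S -> B S | T0 A | T0 C | T1 T2
  A -> a
  B -> a
  C -> c
  T0 -> a
  T1 -> b
  T2 -> c

Fill CYK table bottom-up:
  T[0,0] 'a' = {A,B,T0}  orig:{A,B}
  T[1,1] 'a' = {A,B,T0}  orig:{A,B}
  T[2,2] 'a' = {A,B,T0}  orig:{A,B}
  T[0,1] 'aa' = {S}
  T[1,2] 'aa' = {S}
  T[0,2] 'aaa' = {S}

S ∈ T[0,2] ⇒ YES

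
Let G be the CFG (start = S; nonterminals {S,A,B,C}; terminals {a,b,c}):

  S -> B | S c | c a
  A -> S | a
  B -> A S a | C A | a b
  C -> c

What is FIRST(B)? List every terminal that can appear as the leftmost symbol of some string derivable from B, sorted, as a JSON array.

FIRST sets, iterate to fixpoint:
iter 1:
  A via A→a: +{a}
  B via B→A S a: +{a}
  C via C→c: +{c}
  S via S→B: +{a}
  S via S→c a: +{c}
  S: {a,c}  A: {a}  B: {a}  C: {c}
iter 2:
  A via A→S: +{c}
  B via B→A S a: +{c}
  S: {a,c}  A: {a,c}  B: {a,c}  C: {c}
iter 3: — fixpoint
  S: {a,c}  A: {a,c}  B: {a,c}  C: {c}

FIRST(B) = ["a", "c"]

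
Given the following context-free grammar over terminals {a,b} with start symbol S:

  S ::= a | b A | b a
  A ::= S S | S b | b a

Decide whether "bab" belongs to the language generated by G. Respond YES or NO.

Convert to CNF:
  S -> T0 A | T0 T1 | a
  A -> S S | S T0 | T0 T1
  T0 -> b
  T1 -> a

CYK table (by increasing span):
  T[0,0] 'b' = {T0}  orig:{}
  T[1,1] 'a' = {S,T1}  orig:{S}
  T[2,2] 'b' = {T0}  orig:{}
  T[0,1] 'ba' = {A,S}
  T[1,2] 'ab' = {A}
  T[0,2] 'bab' = {A,S}

S ∈ T[0,2] ⇒ YES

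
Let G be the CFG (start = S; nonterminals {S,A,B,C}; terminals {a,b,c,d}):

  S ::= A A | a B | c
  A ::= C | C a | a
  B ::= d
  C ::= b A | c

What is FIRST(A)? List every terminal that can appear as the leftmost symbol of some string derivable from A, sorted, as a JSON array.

FIRST sets, iterate to fixpoint:
pass 1:
  A via A→a: +{a}
  B via B→d: +{d}
  C via C→b A: +{b}
  C via C→c: +{c}
  S via S→A A: +{a}
  S via S→c: +{c}
  FIRST(S)={a,c}  FIRST(A)={a}  FIRST(B)={d}  FIRST(C)={b,c}
pass 2:
  A via A→C: +{b,c}
  S via S→A A: +{b}
  FIRST(S)={a,b,c}  FIRST(A)={a,b,c}  FIRST(B)={d}  FIRST(C)={b,c}
pass 3: (stable)
  FIRST(S)={a,b,c}  FIRST(A)={a,b,c}  FIRST(B)={d}  FIRST(C)={b,c}

FIRST(A) = ["a", "b", "c"]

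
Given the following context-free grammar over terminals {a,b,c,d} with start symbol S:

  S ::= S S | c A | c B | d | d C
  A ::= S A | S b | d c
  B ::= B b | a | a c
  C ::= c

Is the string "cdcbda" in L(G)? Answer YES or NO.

Convert to CNF:
  S -> S S | T1 C | T2 A | T2 B | d
  A -> S A | S T0 | T1 T2
  B -> B T0 | T3 T2 | a
  C -> c
  T0 -> b
  T1 -> d
  T2 -> c
  T3 -> a

CYK table (by increasing span):
  T[0,0] 'c' = {C,T2}  orig:{C}
  T[1,1] 'd' = {S,T1}  orig:{S}
  T[2,2] 'c' = {C,T2}  orig:{C}
  T[3,3] 'b' = {T0}  orig:{}
  T[4,4] 'd' = {S,T1}  orig:{S}
  T[5,5] 'a' = {B,T3}  orig:{B}
  T[0,1] 'cd' = ∅
  T[1,2] 'dc' = {A,S}
  T[2,3] 'cb' = ∅
  T[3,4] 'bd' = ∅
  T[4,5] 'da' = ∅
  T[0,2] 'cdc' = {S}
  T[1,3] 'dcb' = {A}
  T[2,4] 'cbd' = ∅
  T[3,5] 'bda' = ∅
  T[0,3] 'cdcb' = {A,S}
  T[1,4] 'dcbd' = ∅
  T[2,5] 'cbda' = ∅
  T[0,4] 'cdcbd' = {S}
  T[1,5] 'dcbda' = ∅
  T[0,5] 'cdcbda' = ∅

S ∉ T[0,5] ⇒ NO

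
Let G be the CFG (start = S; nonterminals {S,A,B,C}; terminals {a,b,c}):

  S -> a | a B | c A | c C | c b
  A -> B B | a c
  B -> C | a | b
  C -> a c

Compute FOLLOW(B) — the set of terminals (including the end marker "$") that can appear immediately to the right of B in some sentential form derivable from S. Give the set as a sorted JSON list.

Compute FIRST by fixpoint:
round 1:
  A via A→a c: +{a}
  B via B→a: +{a}
  B via B→b: +{b}
  C via C→a c: +{a}
  S via S→a: +{a}
  S via S→c A: +{c}
  FIRST[S]={a,c}  FIRST[A]={a}  FIRST[B]={a,b}  FIRST[C]={a}
round 2:
  A via A→B B: +{b}
  FIRST[S]={a,c}  FIRST[A]={a,b}  FIRST[B]={a,b}  FIRST[C]={a}
round 3: done
  FIRST[S]={a,c}  FIRST[A]={a,b}  FIRST[B]={a,b}  FIRST[C]={a}

Compute FOLLOW by fixpoint:
initialize: $ ∈ FOLLOW(S)
round 1:
  A→B B: FOLLOW(B) ⊇ FIRST(B) = {a,b}; new: +{a,b}
  B→C: FOLLOW(C) ⊇ FOLLOW(B) ⊇ {a,b}; new: +{a,b}
  S→a B: FOLLOW(B) ⊇ FOLLOW(S) ⊇ {$}; new: +{$}
  S→c A: FOLLOW(A) ⊇ FOLLOW(S) ⊇ {$}; new: +{$}
  S→c C: FOLLOW(C) ⊇ FOLLOW(S) ⊇ {$}; new: +{$}
  FOLLOW[S]={$}  FOLLOW[A]={$}  FOLLOW[B]={$,a,b}  FOLLOW[C]={$,a,b}
round 2: done
  FOLLOW[S]={$}  FOLLOW[A]={$}  FOLLOW[B]={$,a,b}  FOLLOW[C]={$,a,b}

FOLLOW(B) = ["$", "a", "b"]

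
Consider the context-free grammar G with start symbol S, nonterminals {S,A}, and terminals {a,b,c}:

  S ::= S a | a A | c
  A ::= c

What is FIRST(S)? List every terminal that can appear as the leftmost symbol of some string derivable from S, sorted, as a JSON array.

FIRST iteration:
iter 1:
  A via A→c: +{c}
  S via S→a A: +{a}
  S via S→c: +{c}
  S: {a,c}  A: {c}
iter 2: done
  S: {a,c}  A: {c}

FIRST(S) = ["a", "c"]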